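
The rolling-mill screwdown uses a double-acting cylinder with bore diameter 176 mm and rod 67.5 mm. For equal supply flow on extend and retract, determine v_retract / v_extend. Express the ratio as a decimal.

v_ret/v_ext ≈ 1.17

Cap-side area A_cap = π/4 × (176 mm)² = 24330 mm^2
Rod-side annular area A_ann = π/4 × (176² − 67.5²) = 20750 mm^2
For equal Q, v ∝ 1/A, so v_ret/v_ext = A_cap/A_ann.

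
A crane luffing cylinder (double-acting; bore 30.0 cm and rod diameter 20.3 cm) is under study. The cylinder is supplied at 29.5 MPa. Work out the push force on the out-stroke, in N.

Cap-side area A_cap = π/4 × (30.0 cm)² = 706.9 cm^2
F = P × A_cap = 29.5 MPa × A_cap

F ≈ 2.09e6 N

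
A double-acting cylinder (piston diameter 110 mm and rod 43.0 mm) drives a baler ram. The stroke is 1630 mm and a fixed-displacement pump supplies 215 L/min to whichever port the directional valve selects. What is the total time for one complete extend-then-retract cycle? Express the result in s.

Cap-side area A_cap = π/4 × (110 mm)² = 9503 mm^2
Rod-side annular area A_ann = π/4 × (110² − 43.0²) = 8051 mm^2
t_ext = A_cap·L/Q = 4.323 s
t_ret = A_ann·L/Q = 3.662 s
t_cycle = t_ext + t_ret

t ≈ 7.99 s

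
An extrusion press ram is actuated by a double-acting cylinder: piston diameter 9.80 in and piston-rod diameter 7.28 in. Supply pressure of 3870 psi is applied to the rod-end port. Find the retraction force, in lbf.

Rod-side annular area A_ann = π/4 × (9.80² − 7.28²) = 33.80 in^2
On retraction the pressure acts on the annular area (bore minus rod).
F = P × A_ann

F ≈ 1.31e5 lbf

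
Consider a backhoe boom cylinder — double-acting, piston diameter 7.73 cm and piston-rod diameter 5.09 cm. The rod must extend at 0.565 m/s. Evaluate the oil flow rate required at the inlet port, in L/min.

Cap-side area A_cap = π/4 × (7.73 cm)² = 46.93 cm^2
Q = A × v

Q ≈ 159 L/min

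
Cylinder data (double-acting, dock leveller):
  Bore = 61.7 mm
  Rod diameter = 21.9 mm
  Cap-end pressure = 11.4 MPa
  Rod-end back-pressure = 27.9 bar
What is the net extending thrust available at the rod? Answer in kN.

F ≈ 26.8 kN

Cap-side area A_cap = π/4 × (61.7 mm)² = 2990 mm^2
Rod-side annular area A_ann = π/4 × (61.7² − 21.9²) = 2613 mm^2
Net thrust = P_cap·A_cap − P_rod·A_ann = 34.09 kN − 7.291 kN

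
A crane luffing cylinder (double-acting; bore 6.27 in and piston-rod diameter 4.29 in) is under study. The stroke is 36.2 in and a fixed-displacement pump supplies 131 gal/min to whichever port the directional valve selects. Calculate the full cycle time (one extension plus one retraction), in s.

Cap-side area A_cap = π/4 × (6.27 in)² = 30.88 in^2
Rod-side annular area A_ann = π/4 × (6.27² − 4.29²) = 16.42 in^2
t_ext = A_cap·L/Q = 2.216 s
t_ret = A_ann·L/Q = 1.179 s
t_cycle = t_ext + t_ret

t ≈ 3.39 s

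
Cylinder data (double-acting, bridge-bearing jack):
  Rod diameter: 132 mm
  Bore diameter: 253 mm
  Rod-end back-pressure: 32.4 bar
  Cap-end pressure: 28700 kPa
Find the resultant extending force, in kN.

Cap-side area A_cap = π/4 × (253 mm)² = 50270 mm^2
Rod-side annular area A_ann = π/4 × (253² − 132²) = 36590 mm^2
Net thrust = P_cap·A_cap − P_rod·A_ann = 1443 kN − 118.5 kN

F ≈ 1320 kN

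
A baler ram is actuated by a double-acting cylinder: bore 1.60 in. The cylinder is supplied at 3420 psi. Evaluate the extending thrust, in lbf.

F ≈ 6880 lbf

Cap-side area A_cap = π/4 × (1.60 in)² = 2.011 in^2
F = P × A_cap = 3420 psi × A_cap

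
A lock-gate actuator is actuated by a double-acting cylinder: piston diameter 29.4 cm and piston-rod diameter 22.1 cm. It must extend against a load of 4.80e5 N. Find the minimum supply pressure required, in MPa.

Cap-side area A_cap = π/4 × (29.4 cm)² = 678.9 cm^2
P = F / A = 4.80e5 N / A

P ≈ 7.07 MPa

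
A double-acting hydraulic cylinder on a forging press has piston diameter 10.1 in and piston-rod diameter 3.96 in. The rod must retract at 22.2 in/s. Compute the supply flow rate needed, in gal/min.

Rod-side annular area A_ann = π/4 × (10.1² − 3.96²) = 67.80 in^2
Q = A × v

Q ≈ 391 gal/min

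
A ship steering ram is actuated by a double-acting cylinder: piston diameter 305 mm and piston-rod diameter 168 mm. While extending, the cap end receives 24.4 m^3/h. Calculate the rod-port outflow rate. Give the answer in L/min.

Cap-side area A_cap = π/4 × (305 mm)² = 73060 mm^2
Rod-side annular area A_ann = π/4 × (305² − 168²) = 50890 mm^2
Piston speed v = Q_in/A_cap; rod-end outflow Q_out = v × A_ann = Q_in × A_ann/A_cap.

Q_out ≈ 283 L/min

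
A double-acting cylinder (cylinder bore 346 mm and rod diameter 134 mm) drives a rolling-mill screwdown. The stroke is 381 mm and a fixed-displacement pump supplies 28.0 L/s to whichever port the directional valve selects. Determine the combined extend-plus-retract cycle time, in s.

t ≈ 2.37 s

Cap-side area A_cap = π/4 × (346 mm)² = 94020 mm^2
Rod-side annular area A_ann = π/4 × (346² − 134²) = 79920 mm^2
t_ext = A_cap·L/Q = 1.279 s
t_ret = A_ann·L/Q = 1.088 s
t_cycle = t_ext + t_ret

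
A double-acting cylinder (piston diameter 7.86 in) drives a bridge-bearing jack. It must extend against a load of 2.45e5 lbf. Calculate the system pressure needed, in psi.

Cap-side area A_cap = π/4 × (7.86 in)² = 48.52 in^2
P = F / A = 2.45e5 lbf / A

P ≈ 5050 psi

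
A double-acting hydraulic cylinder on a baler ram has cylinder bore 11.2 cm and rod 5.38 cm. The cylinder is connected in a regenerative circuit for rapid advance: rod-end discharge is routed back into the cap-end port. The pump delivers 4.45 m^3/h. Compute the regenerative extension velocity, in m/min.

v ≈ 32.6 m/min

In regeneration the rod-end outflow joins the pump flow into the cap end, so the net volume the pump must supply per unit advance equals the rod cross-section area.
Rod cross-section A_rod = π/4 × (5.38 cm)² = 22.73 cm^2
v = Q_pump / A_rod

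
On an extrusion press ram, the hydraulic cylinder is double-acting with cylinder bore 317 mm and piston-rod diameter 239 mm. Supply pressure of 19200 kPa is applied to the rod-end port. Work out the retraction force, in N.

F ≈ 6.54e5 N

Rod-side annular area A_ann = π/4 × (317² − 239²) = 34060 mm^2
On retraction the pressure acts on the annular area (bore minus rod).
F = P × A_ann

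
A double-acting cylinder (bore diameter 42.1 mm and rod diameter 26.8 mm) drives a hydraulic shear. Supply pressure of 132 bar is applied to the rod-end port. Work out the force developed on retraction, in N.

Rod-side annular area A_ann = π/4 × (42.1² − 26.8²) = 827.9 mm^2
On retraction the pressure acts on the annular area (bore minus rod).
F = P × A_ann

F ≈ 10900 N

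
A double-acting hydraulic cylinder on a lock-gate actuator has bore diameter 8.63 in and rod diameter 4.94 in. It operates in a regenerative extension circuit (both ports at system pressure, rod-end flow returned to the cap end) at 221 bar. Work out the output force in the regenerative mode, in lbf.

F ≈ 61400 lbf

With equal pressure on both faces, forces on the annular region cancel; the net push is pressure × rod cross-section.
Rod cross-section A_rod = π/4 × (4.94 in)² = 19.17 in^2
F = P × A_rod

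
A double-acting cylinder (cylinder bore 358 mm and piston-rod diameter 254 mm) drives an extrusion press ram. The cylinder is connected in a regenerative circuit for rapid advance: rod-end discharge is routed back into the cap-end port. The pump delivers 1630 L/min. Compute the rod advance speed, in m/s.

v ≈ 0.536 m/s

In regeneration the rod-end outflow joins the pump flow into the cap end, so the net volume the pump must supply per unit advance equals the rod cross-section area.
Rod cross-section A_rod = π/4 × (254 mm)² = 50670 mm^2
v = Q_pump / A_rod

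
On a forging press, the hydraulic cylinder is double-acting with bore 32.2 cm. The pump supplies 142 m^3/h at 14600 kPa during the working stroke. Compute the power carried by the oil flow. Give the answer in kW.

W ≈ 576 kW

Hydraulic power = P × Q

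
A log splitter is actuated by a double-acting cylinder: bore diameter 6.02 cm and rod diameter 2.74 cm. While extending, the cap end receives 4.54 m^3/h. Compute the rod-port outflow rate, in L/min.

Q_out ≈ 60.0 L/min

Cap-side area A_cap = π/4 × (6.02 cm)² = 28.46 cm^2
Rod-side annular area A_ann = π/4 × (6.02² − 2.74²) = 22.57 cm^2
Piston speed v = Q_in/A_cap; rod-end outflow Q_out = v × A_ann = Q_in × A_ann/A_cap.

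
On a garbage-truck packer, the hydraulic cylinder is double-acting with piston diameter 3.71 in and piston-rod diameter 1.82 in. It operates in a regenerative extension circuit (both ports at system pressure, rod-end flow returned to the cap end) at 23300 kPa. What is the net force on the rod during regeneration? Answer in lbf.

F ≈ 8790 lbf

With equal pressure on both faces, forces on the annular region cancel; the net push is pressure × rod cross-section.
Rod cross-section A_rod = π/4 × (1.82 in)² = 2.602 in^2
F = P × A_rod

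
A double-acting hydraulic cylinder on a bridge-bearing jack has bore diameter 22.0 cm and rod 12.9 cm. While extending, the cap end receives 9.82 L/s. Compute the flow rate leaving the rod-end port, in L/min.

Q_out ≈ 387 L/min

Cap-side area A_cap = π/4 × (22.0 cm)² = 380.1 cm^2
Rod-side annular area A_ann = π/4 × (22.0² − 12.9²) = 249.4 cm^2
Piston speed v = Q_in/A_cap; rod-end outflow Q_out = v × A_ann = Q_in × A_ann/A_cap.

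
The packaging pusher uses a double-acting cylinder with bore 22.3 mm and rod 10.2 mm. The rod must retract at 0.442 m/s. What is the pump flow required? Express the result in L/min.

Rod-side annular area A_ann = π/4 × (22.3² − 10.2²) = 308.9 mm^2
Q = A × v

Q ≈ 8.19 L/min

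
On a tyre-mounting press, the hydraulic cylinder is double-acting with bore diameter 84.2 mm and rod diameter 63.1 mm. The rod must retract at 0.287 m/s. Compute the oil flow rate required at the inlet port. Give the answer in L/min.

Q ≈ 42.0 L/min

Rod-side annular area A_ann = π/4 × (84.2² − 63.1²) = 2441 mm^2
Q = A × v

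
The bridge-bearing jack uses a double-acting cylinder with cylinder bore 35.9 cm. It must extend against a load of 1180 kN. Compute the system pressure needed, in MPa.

Cap-side area A_cap = π/4 × (35.9 cm)² = 1012 cm^2
P = F / A = 1180 kN / A

P ≈ 11.7 MPa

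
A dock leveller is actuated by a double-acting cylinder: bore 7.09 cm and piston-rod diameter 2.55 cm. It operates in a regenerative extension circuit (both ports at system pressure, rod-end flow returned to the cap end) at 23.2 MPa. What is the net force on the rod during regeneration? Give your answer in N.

F ≈ 11800 N

With equal pressure on both faces, forces on the annular region cancel; the net push is pressure × rod cross-section.
Rod cross-section A_rod = π/4 × (2.55 cm)² = 5.107 cm^2
F = P × A_rod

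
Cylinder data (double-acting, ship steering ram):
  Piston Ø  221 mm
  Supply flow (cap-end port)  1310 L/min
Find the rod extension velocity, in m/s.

v ≈ 0.569 m/s

Cap-side area A_cap = π/4 × (221 mm)² = 38360 mm^2
v = Q / A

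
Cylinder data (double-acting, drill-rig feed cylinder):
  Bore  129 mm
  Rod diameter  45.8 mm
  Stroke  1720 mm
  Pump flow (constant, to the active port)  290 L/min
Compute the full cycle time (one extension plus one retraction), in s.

Cap-side area A_cap = π/4 × (129 mm)² = 13070 mm^2
Rod-side annular area A_ann = π/4 × (129² − 45.8²) = 11420 mm^2
t_ext = A_cap·L/Q = 4.651 s
t_ret = A_ann·L/Q = 4.065 s
t_cycle = t_ext + t_ret

t ≈ 8.72 s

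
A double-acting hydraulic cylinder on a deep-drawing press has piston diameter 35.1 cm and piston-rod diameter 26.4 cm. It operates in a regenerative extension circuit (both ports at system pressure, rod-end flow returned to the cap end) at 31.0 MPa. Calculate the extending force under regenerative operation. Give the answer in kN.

With equal pressure on both faces, forces on the annular region cancel; the net push is pressure × rod cross-section.
Rod cross-section A_rod = π/4 × (26.4 cm)² = 547.4 cm^2
F = P × A_rod

F ≈ 1700 kN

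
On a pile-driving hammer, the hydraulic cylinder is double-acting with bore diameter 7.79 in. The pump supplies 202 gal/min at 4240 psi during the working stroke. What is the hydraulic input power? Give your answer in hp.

Hydraulic power = P × Q

W ≈ 500 hp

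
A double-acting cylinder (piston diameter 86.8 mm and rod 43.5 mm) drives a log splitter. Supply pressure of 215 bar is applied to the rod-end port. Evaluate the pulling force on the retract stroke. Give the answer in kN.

F ≈ 95.3 kN

Rod-side annular area A_ann = π/4 × (86.8² − 43.5²) = 4431 mm^2
On retraction the pressure acts on the annular area (bore minus rod).
F = P × A_ann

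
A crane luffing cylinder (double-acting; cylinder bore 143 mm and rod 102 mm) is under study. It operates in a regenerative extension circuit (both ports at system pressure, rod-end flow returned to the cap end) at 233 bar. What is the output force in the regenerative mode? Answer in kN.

F ≈ 190 kN

With equal pressure on both faces, forces on the annular region cancel; the net push is pressure × rod cross-section.
Rod cross-section A_rod = π/4 × (102 mm)² = 8171 mm^2
F = P × A_rod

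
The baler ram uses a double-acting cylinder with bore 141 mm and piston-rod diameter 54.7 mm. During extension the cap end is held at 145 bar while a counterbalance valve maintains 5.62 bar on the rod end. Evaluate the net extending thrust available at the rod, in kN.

Cap-side area A_cap = π/4 × (141 mm)² = 15610 mm^2
Rod-side annular area A_ann = π/4 × (141² − 54.7²) = 13260 mm^2
Net thrust = P_cap·A_cap − P_rod·A_ann = 226.4 kN − 7.455 kN

F ≈ 219 kN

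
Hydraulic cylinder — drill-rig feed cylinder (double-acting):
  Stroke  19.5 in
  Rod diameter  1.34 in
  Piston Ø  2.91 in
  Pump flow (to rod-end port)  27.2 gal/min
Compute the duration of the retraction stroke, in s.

Rod-side annular area A_ann = π/4 × (2.91² − 1.34²) = 5.241 in^2
Swept volume V = A × L; t = V / Q = A·L / Q

t ≈ 0.976 s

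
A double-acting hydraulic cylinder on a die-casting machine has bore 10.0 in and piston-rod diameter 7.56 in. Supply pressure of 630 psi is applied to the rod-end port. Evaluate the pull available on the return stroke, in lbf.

F ≈ 21200 lbf

Rod-side annular area A_ann = π/4 × (10.0² − 7.56²) = 33.65 in^2
On retraction the pressure acts on the annular area (bore minus rod).
F = P × A_ann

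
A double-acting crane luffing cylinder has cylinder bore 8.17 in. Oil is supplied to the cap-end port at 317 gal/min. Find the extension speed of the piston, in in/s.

Cap-side area A_cap = π/4 × (8.17 in)² = 52.42 in^2
v = Q / A

v ≈ 23.3 in/s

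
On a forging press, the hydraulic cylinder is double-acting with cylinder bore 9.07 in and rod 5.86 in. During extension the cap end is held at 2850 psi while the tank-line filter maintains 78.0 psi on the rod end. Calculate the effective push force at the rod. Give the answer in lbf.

F ≈ 1.81e5 lbf

Cap-side area A_cap = π/4 × (9.07 in)² = 64.61 in^2
Rod-side annular area A_ann = π/4 × (9.07² − 5.86²) = 37.64 in^2
Net thrust = P_cap·A_cap − P_rod·A_ann = 1.841e5 lbf − 2936 lbf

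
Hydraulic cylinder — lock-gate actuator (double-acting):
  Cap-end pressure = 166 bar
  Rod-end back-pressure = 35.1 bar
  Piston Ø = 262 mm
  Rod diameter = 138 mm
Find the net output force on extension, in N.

F ≈ 7.58e5 N

Cap-side area A_cap = π/4 × (262 mm)² = 53910 mm^2
Rod-side annular area A_ann = π/4 × (262² − 138²) = 38960 mm^2
Net thrust = P_cap·A_cap − P_rod·A_ann = 8.950e5 N − 1.367e5 N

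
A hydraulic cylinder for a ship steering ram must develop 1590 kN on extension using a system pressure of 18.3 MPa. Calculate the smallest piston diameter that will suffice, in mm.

D ≈ 333 mm

Extension force acts on the full piston face: F = P × (π/4)D².
D = √(4F / (πP)) = √(4 × 1590 kN / (π × 18.3 MPa))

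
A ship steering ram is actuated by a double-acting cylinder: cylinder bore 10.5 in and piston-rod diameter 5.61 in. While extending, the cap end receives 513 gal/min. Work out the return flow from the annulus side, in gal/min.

Cap-side area A_cap = π/4 × (10.5 in)² = 86.59 in^2
Rod-side annular area A_ann = π/4 × (10.5² − 5.61²) = 61.87 in^2
Piston speed v = Q_in/A_cap; rod-end outflow Q_out = v × A_ann = Q_in × A_ann/A_cap.

Q_out ≈ 367 gal/min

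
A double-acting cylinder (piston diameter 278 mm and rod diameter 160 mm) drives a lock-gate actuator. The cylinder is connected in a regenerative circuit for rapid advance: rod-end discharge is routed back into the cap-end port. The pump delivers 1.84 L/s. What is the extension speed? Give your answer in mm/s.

In regeneration the rod-end outflow joins the pump flow into the cap end, so the net volume the pump must supply per unit advance equals the rod cross-section area.
Rod cross-section A_rod = π/4 × (160 mm)² = 20110 mm^2
v = Q_pump / A_rod

v ≈ 91.5 mm/s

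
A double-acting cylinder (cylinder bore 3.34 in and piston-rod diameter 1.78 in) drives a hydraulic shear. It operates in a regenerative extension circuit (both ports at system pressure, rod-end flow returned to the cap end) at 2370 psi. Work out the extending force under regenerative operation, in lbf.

F ≈ 5900 lbf

With equal pressure on both faces, forces on the annular region cancel; the net push is pressure × rod cross-section.
Rod cross-section A_rod = π/4 × (1.78 in)² = 2.488 in^2
F = P × A_rod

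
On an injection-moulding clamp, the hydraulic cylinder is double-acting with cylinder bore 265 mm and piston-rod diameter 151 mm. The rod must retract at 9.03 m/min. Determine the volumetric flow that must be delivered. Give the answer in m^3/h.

Q ≈ 20.2 m^3/h

Rod-side annular area A_ann = π/4 × (265² − 151²) = 37250 mm^2
Q = A × v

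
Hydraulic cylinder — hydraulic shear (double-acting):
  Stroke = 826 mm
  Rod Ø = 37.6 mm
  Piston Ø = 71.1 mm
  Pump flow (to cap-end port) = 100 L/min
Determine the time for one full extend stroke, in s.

Cap-side area A_cap = π/4 × (71.1 mm)² = 3970 mm^2
Swept volume V = A × L; t = V / Q = A·L / Q

t ≈ 1.97 s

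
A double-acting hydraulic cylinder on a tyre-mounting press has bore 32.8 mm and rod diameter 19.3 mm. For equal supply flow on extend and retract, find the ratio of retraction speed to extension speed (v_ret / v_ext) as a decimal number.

v_ret/v_ext ≈ 1.53

Cap-side area A_cap = π/4 × (32.8 mm)² = 845.0 mm^2
Rod-side annular area A_ann = π/4 × (32.8² − 19.3²) = 552.4 mm^2
For equal Q, v ∝ 1/A, so v_ret/v_ext = A_cap/A_ann.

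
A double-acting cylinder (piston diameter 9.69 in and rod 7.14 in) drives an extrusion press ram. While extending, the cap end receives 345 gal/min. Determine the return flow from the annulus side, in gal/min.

Cap-side area A_cap = π/4 × (9.69 in)² = 73.75 in^2
Rod-side annular area A_ann = π/4 × (9.69² − 7.14²) = 33.71 in^2
Piston speed v = Q_in/A_cap; rod-end outflow Q_out = v × A_ann = Q_in × A_ann/A_cap.

Q_out ≈ 158 gal/min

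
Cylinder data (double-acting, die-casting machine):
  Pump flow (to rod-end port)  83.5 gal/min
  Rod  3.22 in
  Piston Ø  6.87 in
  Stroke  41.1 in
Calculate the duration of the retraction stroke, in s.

Rod-side annular area A_ann = π/4 × (6.87² − 3.22²) = 28.93 in^2
Swept volume V = A × L; t = V / Q = A·L / Q

t ≈ 3.70 s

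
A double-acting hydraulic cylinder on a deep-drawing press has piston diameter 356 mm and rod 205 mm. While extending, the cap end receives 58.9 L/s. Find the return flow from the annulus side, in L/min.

Q_out ≈ 2360 L/min

Cap-side area A_cap = π/4 × (356 mm)² = 99540 mm^2
Rod-side annular area A_ann = π/4 × (356² − 205²) = 66530 mm^2
Piston speed v = Q_in/A_cap; rod-end outflow Q_out = v × A_ann = Q_in × A_ann/A_cap.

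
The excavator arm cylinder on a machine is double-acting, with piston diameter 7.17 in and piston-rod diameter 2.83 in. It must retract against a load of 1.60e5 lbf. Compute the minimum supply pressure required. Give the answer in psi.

Rod-side annular area A_ann = π/4 × (7.17² − 2.83²) = 34.09 in^2
Retraction: pressure acts on the annular area.
P = F / A = 1.60e5 lbf / A

P ≈ 4690 psi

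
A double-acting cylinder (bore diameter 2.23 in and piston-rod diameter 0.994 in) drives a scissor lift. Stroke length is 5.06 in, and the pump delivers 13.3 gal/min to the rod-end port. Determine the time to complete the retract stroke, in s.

Rod-side annular area A_ann = π/4 × (2.23² − 0.994²) = 3.130 in^2
Swept volume V = A × L; t = V / Q = A·L / Q

t ≈ 0.309 s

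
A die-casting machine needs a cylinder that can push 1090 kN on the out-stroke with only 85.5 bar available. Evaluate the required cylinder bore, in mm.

Extension force acts on the full piston face: F = P × (π/4)D².
D = √(4F / (πP)) = √(4 × 1090 kN / (π × 85.5 bar))

D ≈ 403 mm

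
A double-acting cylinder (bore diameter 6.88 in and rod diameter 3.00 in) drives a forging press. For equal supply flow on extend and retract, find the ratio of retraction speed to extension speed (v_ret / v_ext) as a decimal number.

Cap-side area A_cap = π/4 × (6.88 in)² = 37.18 in^2
Rod-side annular area A_ann = π/4 × (6.88² − 3.00²) = 30.11 in^2
For equal Q, v ∝ 1/A, so v_ret/v_ext = A_cap/A_ann.

v_ret/v_ext ≈ 1.23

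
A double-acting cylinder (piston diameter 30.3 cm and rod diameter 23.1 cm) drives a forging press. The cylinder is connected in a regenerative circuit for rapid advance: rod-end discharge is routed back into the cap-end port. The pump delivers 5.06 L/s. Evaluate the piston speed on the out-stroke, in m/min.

In regeneration the rod-end outflow joins the pump flow into the cap end, so the net volume the pump must supply per unit advance equals the rod cross-section area.
Rod cross-section A_rod = π/4 × (23.1 cm)² = 419.1 cm^2
v = Q_pump / A_rod

v ≈ 7.24 m/min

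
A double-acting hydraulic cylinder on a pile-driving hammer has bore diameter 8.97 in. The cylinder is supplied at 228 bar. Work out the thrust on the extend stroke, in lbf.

F ≈ 2.09e5 lbf

Cap-side area A_cap = π/4 × (8.97 in)² = 63.19 in^2
F = P × A_cap = 228 bar × A_cap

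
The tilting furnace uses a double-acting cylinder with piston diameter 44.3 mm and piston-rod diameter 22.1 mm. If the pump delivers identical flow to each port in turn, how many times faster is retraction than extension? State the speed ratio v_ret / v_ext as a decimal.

Cap-side area A_cap = π/4 × (44.3 mm)² = 1541 mm^2
Rod-side annular area A_ann = π/4 × (44.3² − 22.1²) = 1158 mm^2
For equal Q, v ∝ 1/A, so v_ret/v_ext = A_cap/A_ann.

v_ret/v_ext ≈ 1.33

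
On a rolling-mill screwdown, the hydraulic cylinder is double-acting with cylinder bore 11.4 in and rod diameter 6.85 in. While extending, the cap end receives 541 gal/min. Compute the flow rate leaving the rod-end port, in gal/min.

Q_out ≈ 346 gal/min

Cap-side area A_cap = π/4 × (11.4 in)² = 102.1 in^2
Rod-side annular area A_ann = π/4 × (11.4² − 6.85²) = 65.22 in^2
Piston speed v = Q_in/A_cap; rod-end outflow Q_out = v × A_ann = Q_in × A_ann/A_cap.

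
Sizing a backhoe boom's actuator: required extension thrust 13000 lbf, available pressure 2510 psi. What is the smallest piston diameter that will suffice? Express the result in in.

Extension force acts on the full piston face: F = P × (π/4)D².
D = √(4F / (πP)) = √(4 × 13000 lbf / (π × 2510 psi))

D ≈ 2.57 in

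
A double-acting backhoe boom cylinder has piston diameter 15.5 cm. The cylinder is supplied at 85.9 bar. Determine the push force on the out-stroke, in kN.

Cap-side area A_cap = π/4 × (15.5 cm)² = 188.7 cm^2
F = P × A_cap = 85.9 bar × A_cap

F ≈ 162 kN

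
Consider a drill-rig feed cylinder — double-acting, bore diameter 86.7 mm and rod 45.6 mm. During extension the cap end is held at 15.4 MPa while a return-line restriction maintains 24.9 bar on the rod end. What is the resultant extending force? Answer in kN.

Cap-side area A_cap = π/4 × (86.7 mm)² = 5904 mm^2
Rod-side annular area A_ann = π/4 × (86.7² − 45.6²) = 4271 mm^2
Net thrust = P_cap·A_cap − P_rod·A_ann = 90.92 kN − 10.63 kN

F ≈ 80.3 kN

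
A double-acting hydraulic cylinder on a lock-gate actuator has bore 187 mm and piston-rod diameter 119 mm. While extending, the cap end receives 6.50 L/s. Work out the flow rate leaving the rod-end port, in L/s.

Cap-side area A_cap = π/4 × (187 mm)² = 27460 mm^2
Rod-side annular area A_ann = π/4 × (187² − 119²) = 16340 mm^2
Piston speed v = Q_in/A_cap; rod-end outflow Q_out = v × A_ann = Q_in × A_ann/A_cap.

Q_out ≈ 3.87 L/s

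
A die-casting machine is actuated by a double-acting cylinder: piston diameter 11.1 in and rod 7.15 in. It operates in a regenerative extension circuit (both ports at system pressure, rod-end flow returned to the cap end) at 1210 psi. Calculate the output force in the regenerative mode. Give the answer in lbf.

F ≈ 48600 lbf

With equal pressure on both faces, forces on the annular region cancel; the net push is pressure × rod cross-section.
Rod cross-section A_rod = π/4 × (7.15 in)² = 40.15 in^2
F = P × A_rod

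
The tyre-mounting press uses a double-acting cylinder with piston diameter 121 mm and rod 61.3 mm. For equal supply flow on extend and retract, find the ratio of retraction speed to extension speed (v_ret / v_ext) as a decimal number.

Cap-side area A_cap = π/4 × (121 mm)² = 11500 mm^2
Rod-side annular area A_ann = π/4 × (121² − 61.3²) = 8548 mm^2
For equal Q, v ∝ 1/A, so v_ret/v_ext = A_cap/A_ann.

v_ret/v_ext ≈ 1.35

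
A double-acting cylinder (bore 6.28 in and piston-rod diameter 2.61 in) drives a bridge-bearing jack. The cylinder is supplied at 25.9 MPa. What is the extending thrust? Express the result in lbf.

F ≈ 1.16e5 lbf

Cap-side area A_cap = π/4 × (6.28 in)² = 30.97 in^2
F = P × A_cap = 25.9 MPa × A_cap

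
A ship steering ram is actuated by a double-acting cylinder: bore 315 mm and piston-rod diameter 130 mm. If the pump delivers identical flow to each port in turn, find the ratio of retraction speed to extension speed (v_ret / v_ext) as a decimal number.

Cap-side area A_cap = π/4 × (315 mm)² = 77930 mm^2
Rod-side annular area A_ann = π/4 × (315² − 130²) = 64660 mm^2
For equal Q, v ∝ 1/A, so v_ret/v_ext = A_cap/A_ann.

v_ret/v_ext ≈ 1.21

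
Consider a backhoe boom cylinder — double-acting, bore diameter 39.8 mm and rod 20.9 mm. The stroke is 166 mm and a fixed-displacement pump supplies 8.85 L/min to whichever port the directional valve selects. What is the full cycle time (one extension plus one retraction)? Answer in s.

t ≈ 2.41 s

Cap-side area A_cap = π/4 × (39.8 mm)² = 1244 mm^2
Rod-side annular area A_ann = π/4 × (39.8² − 20.9²) = 901.0 mm^2
t_ext = A_cap·L/Q = 1.400 s
t_ret = A_ann·L/Q = 1.014 s
t_cycle = t_ext + t_ret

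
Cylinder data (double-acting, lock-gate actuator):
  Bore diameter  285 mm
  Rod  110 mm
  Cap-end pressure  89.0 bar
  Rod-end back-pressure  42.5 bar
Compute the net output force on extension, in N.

F ≈ 3.37e5 N

Cap-side area A_cap = π/4 × (285 mm)² = 63790 mm^2
Rod-side annular area A_ann = π/4 × (285² − 110²) = 54290 mm^2
Net thrust = P_cap·A_cap − P_rod·A_ann = 5.678e5 N − 2.307e5 N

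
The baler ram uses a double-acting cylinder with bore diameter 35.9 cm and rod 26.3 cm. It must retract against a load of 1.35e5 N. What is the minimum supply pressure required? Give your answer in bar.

Rod-side annular area A_ann = π/4 × (35.9² − 26.3²) = 469.0 cm^2
Retraction: pressure acts on the annular area.
P = F / A = 1.35e5 N / A

P ≈ 28.8 bar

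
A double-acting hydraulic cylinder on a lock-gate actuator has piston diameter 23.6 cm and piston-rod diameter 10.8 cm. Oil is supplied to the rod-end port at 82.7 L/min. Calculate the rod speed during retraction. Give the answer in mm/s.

Rod-side annular area A_ann = π/4 × (23.6² − 10.8²) = 345.8 cm^2
Flow into the rod-end port fills the annular volume.
v = Q / A

v ≈ 39.9 mm/s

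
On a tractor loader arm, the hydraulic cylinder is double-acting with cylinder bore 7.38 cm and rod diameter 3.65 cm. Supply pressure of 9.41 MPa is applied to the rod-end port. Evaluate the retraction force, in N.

F ≈ 30400 N

Rod-side annular area A_ann = π/4 × (7.38² − 3.65²) = 32.31 cm^2
On retraction the pressure acts on the annular area (bore minus rod).
F = P × A_ann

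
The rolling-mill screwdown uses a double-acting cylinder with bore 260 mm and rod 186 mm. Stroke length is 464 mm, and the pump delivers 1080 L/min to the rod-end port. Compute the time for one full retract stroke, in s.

Rod-side annular area A_ann = π/4 × (260² − 186²) = 25920 mm^2
Swept volume V = A × L; t = V / Q = A·L / Q

t ≈ 0.668 s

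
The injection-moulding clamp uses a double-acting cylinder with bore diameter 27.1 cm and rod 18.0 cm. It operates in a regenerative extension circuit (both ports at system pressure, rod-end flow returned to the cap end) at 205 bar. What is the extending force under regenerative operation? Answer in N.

F ≈ 5.22e5 N

With equal pressure on both faces, forces on the annular region cancel; the net push is pressure × rod cross-section.
Rod cross-section A_rod = π/4 × (18.0 cm)² = 254.5 cm^2
F = P × A_rod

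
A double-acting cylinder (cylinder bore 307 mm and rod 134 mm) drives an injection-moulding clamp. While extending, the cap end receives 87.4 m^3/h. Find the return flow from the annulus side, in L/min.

Cap-side area A_cap = π/4 × (307 mm)² = 74020 mm^2
Rod-side annular area A_ann = π/4 × (307² − 134²) = 59920 mm^2
Piston speed v = Q_in/A_cap; rod-end outflow Q_out = v × A_ann = Q_in × A_ann/A_cap.

Q_out ≈ 1180 L/min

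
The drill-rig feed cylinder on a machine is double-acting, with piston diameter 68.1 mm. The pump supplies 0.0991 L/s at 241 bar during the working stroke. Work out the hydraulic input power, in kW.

Hydraulic power = P × Q

W ≈ 2.39 kW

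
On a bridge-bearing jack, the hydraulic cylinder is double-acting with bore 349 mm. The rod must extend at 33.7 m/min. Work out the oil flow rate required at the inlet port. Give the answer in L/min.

Q ≈ 3220 L/min

Cap-side area A_cap = π/4 × (349 mm)² = 95660 mm^2
Q = A × v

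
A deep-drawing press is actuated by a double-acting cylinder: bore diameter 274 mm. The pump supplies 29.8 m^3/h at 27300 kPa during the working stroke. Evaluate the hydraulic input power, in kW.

Hydraulic power = P × Q

W ≈ 226 kW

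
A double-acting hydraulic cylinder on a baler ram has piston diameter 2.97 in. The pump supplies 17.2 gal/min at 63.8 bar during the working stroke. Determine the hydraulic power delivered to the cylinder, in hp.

W ≈ 9.28 hp

Hydraulic power = P × Q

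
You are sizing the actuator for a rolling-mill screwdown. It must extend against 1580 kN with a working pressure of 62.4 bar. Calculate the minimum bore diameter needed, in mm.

Extension force acts on the full piston face: F = P × (π/4)D².
D = √(4F / (πP)) = √(4 × 1580 kN / (π × 62.4 bar))

D ≈ 568 mm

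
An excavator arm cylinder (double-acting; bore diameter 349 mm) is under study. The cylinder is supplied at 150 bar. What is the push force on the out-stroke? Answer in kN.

F ≈ 1430 kN

Cap-side area A_cap = π/4 × (349 mm)² = 95660 mm^2
F = P × A_cap = 150 bar × A_cap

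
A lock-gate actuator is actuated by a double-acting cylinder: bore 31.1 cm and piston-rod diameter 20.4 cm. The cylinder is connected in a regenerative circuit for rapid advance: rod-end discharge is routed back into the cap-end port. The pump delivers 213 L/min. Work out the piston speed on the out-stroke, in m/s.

v ≈ 0.109 m/s

In regeneration the rod-end outflow joins the pump flow into the cap end, so the net volume the pump must supply per unit advance equals the rod cross-section area.
Rod cross-section A_rod = π/4 × (20.4 cm)² = 326.9 cm^2
v = Q_pump / A_rod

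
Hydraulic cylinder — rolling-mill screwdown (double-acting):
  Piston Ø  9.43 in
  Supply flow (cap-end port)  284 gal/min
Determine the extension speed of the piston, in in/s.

Cap-side area A_cap = π/4 × (9.43 in)² = 69.84 in^2
v = Q / A

v ≈ 15.7 in/s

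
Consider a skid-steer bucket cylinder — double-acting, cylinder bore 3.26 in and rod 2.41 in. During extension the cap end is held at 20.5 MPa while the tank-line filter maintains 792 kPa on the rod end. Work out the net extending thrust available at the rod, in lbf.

F ≈ 24400 lbf

Cap-side area A_cap = π/4 × (3.26 in)² = 8.347 in^2
Rod-side annular area A_ann = π/4 × (3.26² − 2.41²) = 3.785 in^2
Net thrust = P_cap·A_cap − P_rod·A_ann = 24820 lbf − 434.8 lbf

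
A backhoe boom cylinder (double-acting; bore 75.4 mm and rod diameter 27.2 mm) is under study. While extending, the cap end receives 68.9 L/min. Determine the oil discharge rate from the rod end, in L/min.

Cap-side area A_cap = π/4 × (75.4 mm)² = 4465 mm^2
Rod-side annular area A_ann = π/4 × (75.4² − 27.2²) = 3884 mm^2
Piston speed v = Q_in/A_cap; rod-end outflow Q_out = v × A_ann = Q_in × A_ann/A_cap.

Q_out ≈ 59.9 L/min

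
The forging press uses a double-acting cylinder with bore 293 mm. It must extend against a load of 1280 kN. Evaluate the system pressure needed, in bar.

P ≈ 190 bar

Cap-side area A_cap = π/4 × (293 mm)² = 67430 mm^2
P = F / A = 1280 kN / A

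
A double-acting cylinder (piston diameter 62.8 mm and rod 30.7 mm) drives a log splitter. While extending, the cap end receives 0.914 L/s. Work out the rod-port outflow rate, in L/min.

Q_out ≈ 41.7 L/min

Cap-side area A_cap = π/4 × (62.8 mm)² = 3097 mm^2
Rod-side annular area A_ann = π/4 × (62.8² − 30.7²) = 2357 mm^2
Piston speed v = Q_in/A_cap; rod-end outflow Q_out = v × A_ann = Q_in × A_ann/A_cap.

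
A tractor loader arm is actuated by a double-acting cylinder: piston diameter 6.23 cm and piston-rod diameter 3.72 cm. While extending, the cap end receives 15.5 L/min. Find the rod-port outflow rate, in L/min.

Q_out ≈ 9.97 L/min

Cap-side area A_cap = π/4 × (6.23 cm)² = 30.48 cm^2
Rod-side annular area A_ann = π/4 × (6.23² − 3.72²) = 19.61 cm^2
Piston speed v = Q_in/A_cap; rod-end outflow Q_out = v × A_ann = Q_in × A_ann/A_cap.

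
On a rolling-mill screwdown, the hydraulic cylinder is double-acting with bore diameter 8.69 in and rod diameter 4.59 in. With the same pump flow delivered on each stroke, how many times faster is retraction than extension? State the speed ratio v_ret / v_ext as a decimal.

v_ret/v_ext ≈ 1.39

Cap-side area A_cap = π/4 × (8.69 in)² = 59.31 in^2
Rod-side annular area A_ann = π/4 × (8.69² − 4.59²) = 42.76 in^2
For equal Q, v ∝ 1/A, so v_ret/v_ext = A_cap/A_ann.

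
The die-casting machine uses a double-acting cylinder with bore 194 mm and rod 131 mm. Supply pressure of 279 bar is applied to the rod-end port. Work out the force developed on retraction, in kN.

Rod-side annular area A_ann = π/4 × (194² − 131²) = 16080 mm^2
On retraction the pressure acts on the annular area (bore minus rod).
F = P × A_ann

F ≈ 449 kN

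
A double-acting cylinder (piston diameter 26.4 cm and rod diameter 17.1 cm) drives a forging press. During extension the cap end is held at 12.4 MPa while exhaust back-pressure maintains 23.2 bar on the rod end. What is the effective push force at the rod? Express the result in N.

Cap-side area A_cap = π/4 × (26.4 cm)² = 547.4 cm^2
Rod-side annular area A_ann = π/4 × (26.4² − 17.1²) = 317.7 cm^2
Net thrust = P_cap·A_cap − P_rod·A_ann = 6.788e5 N − 73710 N

F ≈ 6.05e5 N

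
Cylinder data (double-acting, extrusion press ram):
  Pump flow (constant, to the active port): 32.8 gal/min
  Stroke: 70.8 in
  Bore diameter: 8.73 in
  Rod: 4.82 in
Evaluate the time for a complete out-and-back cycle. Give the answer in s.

t ≈ 56.9 s

Cap-side area A_cap = π/4 × (8.73 in)² = 59.86 in^2
Rod-side annular area A_ann = π/4 × (8.73² − 4.82²) = 41.61 in^2
t_ext = A_cap·L/Q = 33.56 s
t_ret = A_ann·L/Q = 23.33 s
t_cycle = t_ext + t_ret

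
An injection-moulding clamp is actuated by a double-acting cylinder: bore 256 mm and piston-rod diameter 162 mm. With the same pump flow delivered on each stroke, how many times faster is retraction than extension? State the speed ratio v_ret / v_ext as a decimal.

v_ret/v_ext ≈ 1.67

Cap-side area A_cap = π/4 × (256 mm)² = 51470 mm^2
Rod-side annular area A_ann = π/4 × (256² − 162²) = 30860 mm^2
For equal Q, v ∝ 1/A, so v_ret/v_ext = A_cap/A_ann.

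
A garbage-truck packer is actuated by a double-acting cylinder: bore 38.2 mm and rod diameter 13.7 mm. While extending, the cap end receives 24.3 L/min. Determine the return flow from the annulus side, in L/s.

Q_out ≈ 0.353 L/s

Cap-side area A_cap = π/4 × (38.2 mm)² = 1146 mm^2
Rod-side annular area A_ann = π/4 × (38.2² − 13.7²) = 998.7 mm^2
Piston speed v = Q_in/A_cap; rod-end outflow Q_out = v × A_ann = Q_in × A_ann/A_cap.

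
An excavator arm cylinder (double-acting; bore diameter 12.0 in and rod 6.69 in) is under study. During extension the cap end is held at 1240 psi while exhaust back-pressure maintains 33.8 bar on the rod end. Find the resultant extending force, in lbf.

F ≈ 1.02e5 lbf

Cap-side area A_cap = π/4 × (12.0 in)² = 113.1 in^2
Rod-side annular area A_ann = π/4 × (12.0² − 6.69²) = 77.95 in^2
Net thrust = P_cap·A_cap − P_rod·A_ann = 1.402e5 lbf − 38210 lbf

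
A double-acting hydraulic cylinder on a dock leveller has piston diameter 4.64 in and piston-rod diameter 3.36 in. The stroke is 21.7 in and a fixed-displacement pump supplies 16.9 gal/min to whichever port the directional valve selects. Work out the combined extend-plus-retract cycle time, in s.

Cap-side area A_cap = π/4 × (4.64 in)² = 16.91 in^2
Rod-side annular area A_ann = π/4 × (4.64² − 3.36²) = 8.042 in^2
t_ext = A_cap·L/Q = 5.639 s
t_ret = A_ann·L/Q = 2.682 s
t_cycle = t_ext + t_ret

t ≈ 8.32 s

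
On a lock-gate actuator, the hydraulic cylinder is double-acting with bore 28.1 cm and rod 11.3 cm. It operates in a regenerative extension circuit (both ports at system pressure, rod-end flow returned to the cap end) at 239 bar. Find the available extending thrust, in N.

F ≈ 2.40e5 N

With equal pressure on both faces, forces on the annular region cancel; the net push is pressure × rod cross-section.
Rod cross-section A_rod = π/4 × (11.3 cm)² = 100.3 cm^2
F = P × A_rod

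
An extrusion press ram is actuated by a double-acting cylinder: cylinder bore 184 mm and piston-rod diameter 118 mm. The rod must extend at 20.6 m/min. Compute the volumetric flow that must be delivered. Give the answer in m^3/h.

Q ≈ 32.9 m^3/h

Cap-side area A_cap = π/4 × (184 mm)² = 26590 mm^2
Q = A × v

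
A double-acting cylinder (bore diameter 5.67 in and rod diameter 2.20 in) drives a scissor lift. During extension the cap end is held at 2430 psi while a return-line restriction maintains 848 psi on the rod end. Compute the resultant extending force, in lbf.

Cap-side area A_cap = π/4 × (5.67 in)² = 25.25 in^2
Rod-side annular area A_ann = π/4 × (5.67² − 2.20²) = 21.45 in^2
Net thrust = P_cap·A_cap − P_rod·A_ann = 61360 lbf − 18190 lbf

F ≈ 43200 lbf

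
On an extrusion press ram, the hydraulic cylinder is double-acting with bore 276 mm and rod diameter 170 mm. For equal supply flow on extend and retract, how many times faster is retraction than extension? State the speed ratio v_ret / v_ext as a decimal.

Cap-side area A_cap = π/4 × (276 mm)² = 59830 mm^2
Rod-side annular area A_ann = π/4 × (276² − 170²) = 37130 mm^2
For equal Q, v ∝ 1/A, so v_ret/v_ext = A_cap/A_ann.

v_ret/v_ext ≈ 1.61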